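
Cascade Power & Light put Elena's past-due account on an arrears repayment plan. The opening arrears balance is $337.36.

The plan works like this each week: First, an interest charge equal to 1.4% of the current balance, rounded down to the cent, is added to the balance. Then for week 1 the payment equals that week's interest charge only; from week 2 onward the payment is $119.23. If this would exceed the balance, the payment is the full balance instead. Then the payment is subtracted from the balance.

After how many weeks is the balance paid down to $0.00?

Week 1: opening $337.36; interest $4.72 → $342.08; payment $4.72; balance $337.36
Week 2: opening $337.36; interest $4.72 → $342.08; payment $119.23; balance $222.85
Week 3: opening $222.85; interest $3.11 → $225.96; payment $119.23; balance $106.73
Week 4: opening $106.73; interest $1.49 → $108.22; payment $108.22; balance $0.00
Balance reaches $0.00 in week 4.

4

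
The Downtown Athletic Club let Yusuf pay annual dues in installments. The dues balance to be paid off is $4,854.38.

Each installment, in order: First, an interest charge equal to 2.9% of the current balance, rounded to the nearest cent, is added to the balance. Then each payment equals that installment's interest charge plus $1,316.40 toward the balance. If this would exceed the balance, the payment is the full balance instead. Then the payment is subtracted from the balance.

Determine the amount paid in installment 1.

Installment 1: $4,854.38 +$140.78 interest = $4,995.16; pay $1,457.18 → $3,537.98

$1,457.18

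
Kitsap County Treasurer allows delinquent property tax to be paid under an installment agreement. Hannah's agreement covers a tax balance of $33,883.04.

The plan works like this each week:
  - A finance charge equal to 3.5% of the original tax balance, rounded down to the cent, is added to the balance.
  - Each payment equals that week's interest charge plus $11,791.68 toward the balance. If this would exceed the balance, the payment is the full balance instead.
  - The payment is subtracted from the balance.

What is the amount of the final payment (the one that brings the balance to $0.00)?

# | Opening | Interest | Payment | End bal
1 | $33,883.04 | $1,185.90 | $12,977.58 | $22,091.36
2 | $22,091.36 | $1,185.90 | $12,977.58 | $10,299.68
3 | $10,299.68 | $1,185.90 | $11,485.58 | $0.00

$11,485.58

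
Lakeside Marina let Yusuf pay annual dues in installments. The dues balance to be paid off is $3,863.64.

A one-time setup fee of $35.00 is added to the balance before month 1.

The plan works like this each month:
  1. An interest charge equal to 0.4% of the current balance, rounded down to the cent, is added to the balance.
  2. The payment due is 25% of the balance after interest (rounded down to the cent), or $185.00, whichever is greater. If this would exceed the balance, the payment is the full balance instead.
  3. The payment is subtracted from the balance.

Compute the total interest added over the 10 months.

# | Opening | Interest | Payment | End bal
1 | $3,898.64 | $15.59 | $978.55 | $2,935.68
2 | $2,935.68 | $11.74 | $736.85 | $2,210.57
3 | $2,210.57 | $8.84 | $554.85 | $1,664.56
4 | $1,664.56 | $6.65 | $417.80 | $1,253.41
5 | $1,253.41 | $5.01 | $314.60 | $943.82
6 | $943.82 | $3.77 | $236.89 | $710.70
7 | $710.70 | $2.84 | $185.00 | $528.54
8 | $528.54 | $2.11 | $185.00 | $345.65
9 | $345.65 | $1.38 | $185.00 | $162.03
10 | $162.03 | $0.64 | $162.67 | $0.00
Total interest: $15.59 + $11.74 + $8.84 + $6.65 + $5.01 + $3.77 + $2.84 + $2.11 + $1.38 + $0.64 = $58.57

$58.57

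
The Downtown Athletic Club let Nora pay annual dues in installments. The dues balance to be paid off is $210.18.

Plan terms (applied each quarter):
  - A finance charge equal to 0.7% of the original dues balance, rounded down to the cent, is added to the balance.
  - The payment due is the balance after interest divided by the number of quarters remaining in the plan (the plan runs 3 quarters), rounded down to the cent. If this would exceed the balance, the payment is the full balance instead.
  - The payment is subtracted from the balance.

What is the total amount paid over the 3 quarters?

$214.59

# | Opening | Interest | Payment | End bal
1 | $210.18 | $1.47 | $70.55 | $141.10
2 | $141.10 | $1.47 | $71.28 | $71.29
3 | $71.29 | $1.47 | $72.76 | $0.00
Total paid: $214.59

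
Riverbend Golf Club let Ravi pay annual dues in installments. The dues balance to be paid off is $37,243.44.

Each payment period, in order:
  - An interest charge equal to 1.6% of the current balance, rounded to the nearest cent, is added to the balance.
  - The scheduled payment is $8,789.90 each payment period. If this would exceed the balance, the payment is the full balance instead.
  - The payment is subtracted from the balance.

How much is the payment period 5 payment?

$3,731.14

# | Opening | Interest | Payment | End bal
1 | $37,243.44 | $595.90 | $8,789.90 | $29,049.44
2 | $29,049.44 | $464.79 | $8,789.90 | $20,724.33
3 | $20,724.33 | $331.59 | $8,789.90 | $12,266.02
4 | $12,266.02 | $196.26 | $8,789.90 | $3,672.38
5 | $3,672.38 | $58.76 | $3,731.14 | $0.00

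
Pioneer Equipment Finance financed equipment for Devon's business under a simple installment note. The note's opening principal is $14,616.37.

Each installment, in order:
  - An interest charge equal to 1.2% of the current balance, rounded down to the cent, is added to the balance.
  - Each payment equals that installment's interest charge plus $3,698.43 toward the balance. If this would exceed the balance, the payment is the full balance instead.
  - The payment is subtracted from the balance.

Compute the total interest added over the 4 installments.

$435.28

Installment 1: opening $14,616.37; interest $175.39 → $14,791.76; payment $3,873.82; balance $10,917.94
Installment 2: opening $10,917.94; interest $131.01 → $11,048.95; payment $3,829.44; balance $7,219.51
Installment 3: opening $7,219.51; interest $86.63 → $7,306.14; payment $3,785.06; balance $3,521.08
Installment 4: opening $3,521.08; interest $42.25 → $3,563.33; payment $3,563.33; balance $0.00
Total interest: $175.39 + $131.01 + $86.63 + $42.25 = $435.28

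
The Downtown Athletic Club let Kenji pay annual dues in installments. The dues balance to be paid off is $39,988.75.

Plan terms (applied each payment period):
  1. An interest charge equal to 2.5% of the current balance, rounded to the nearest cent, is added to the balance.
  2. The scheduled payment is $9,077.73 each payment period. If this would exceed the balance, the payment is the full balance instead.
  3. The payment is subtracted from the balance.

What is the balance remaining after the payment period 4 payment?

$6,444.69

Payment period 1: opening $39,988.75; interest $999.72 → $40,988.47; payment $9,077.73; balance $31,910.74
Payment period 2: opening $31,910.74; interest $797.77 → $32,708.51; payment $9,077.73; balance $23,630.78
Payment period 3: opening $23,630.78; interest $590.77 → $24,221.55; payment $9,077.73; balance $15,143.82
Payment period 4: opening $15,143.82; interest $378.60 → $15,522.42; payment $9,077.73; balance $6,444.69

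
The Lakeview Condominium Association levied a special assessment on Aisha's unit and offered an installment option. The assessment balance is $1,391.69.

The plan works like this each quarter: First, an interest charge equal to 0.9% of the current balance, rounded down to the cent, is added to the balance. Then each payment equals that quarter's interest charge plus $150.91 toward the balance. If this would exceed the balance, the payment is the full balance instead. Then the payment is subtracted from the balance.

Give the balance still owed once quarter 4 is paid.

# | Opening | Interest | Payment | End bal
1 | $1,391.69 | $12.52 | $163.43 | $1,240.78
2 | $1,240.78 | $11.16 | $162.07 | $1,089.87
3 | $1,089.87 | $9.80 | $160.71 | $938.96
4 | $938.96 | $8.45 | $159.36 | $788.05

$788.05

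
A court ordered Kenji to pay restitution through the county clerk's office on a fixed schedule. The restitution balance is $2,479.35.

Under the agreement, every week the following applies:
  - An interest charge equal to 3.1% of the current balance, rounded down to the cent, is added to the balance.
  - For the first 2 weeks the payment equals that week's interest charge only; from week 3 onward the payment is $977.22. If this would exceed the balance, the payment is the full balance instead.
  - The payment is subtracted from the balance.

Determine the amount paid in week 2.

Week 1: $2,479.35 +$76.85 interest = $2,556.20; pay $76.85 → $2,479.35
Week 2: $2,479.35 +$76.85 interest = $2,556.20; pay $76.85 → $2,479.35

$76.85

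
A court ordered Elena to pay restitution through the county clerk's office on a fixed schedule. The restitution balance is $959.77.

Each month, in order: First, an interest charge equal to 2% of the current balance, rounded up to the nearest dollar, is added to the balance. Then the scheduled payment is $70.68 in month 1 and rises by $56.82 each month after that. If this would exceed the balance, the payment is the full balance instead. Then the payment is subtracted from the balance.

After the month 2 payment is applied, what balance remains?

$800.59

Month 1: $959.77 +$20.00 interest = $979.77; pay $70.68 → $909.09
Month 2: $909.09 +$19.00 interest = $928.09; pay $127.50 → $800.59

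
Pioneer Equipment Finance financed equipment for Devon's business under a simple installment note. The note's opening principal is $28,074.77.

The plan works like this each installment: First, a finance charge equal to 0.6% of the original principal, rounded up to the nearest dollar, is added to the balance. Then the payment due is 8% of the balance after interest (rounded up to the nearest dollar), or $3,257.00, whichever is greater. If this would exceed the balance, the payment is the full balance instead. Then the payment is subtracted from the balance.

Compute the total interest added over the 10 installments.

$1,690.00

Installment 1: opening $28,074.77; interest $169.00 → $28,243.77; payment $3,257.00; balance $24,986.77
Installment 2: opening $24,986.77; interest $169.00 → $25,155.77; payment $3,257.00; balance $21,898.77
Installment 3: opening $21,898.77; interest $169.00 → $22,067.77; payment $3,257.00; balance $18,810.77
Installment 4: opening $18,810.77; interest $169.00 → $18,979.77; payment $3,257.00; balance $15,722.77
Installment 5: opening $15,722.77; interest $169.00 → $15,891.77; payment $3,257.00; balance $12,634.77
Installment 6: opening $12,634.77; interest $169.00 → $12,803.77; payment $3,257.00; balance $9,546.77
Installment 7: opening $9,546.77; interest $169.00 → $9,715.77; payment $3,257.00; balance $6,458.77
Installment 8: opening $6,458.77; interest $169.00 → $6,627.77; payment $3,257.00; balance $3,370.77
Installment 9: opening $3,370.77; interest $169.00 → $3,539.77; payment $3,257.00; balance $282.77
Installment 10: opening $282.77; interest $169.00 → $451.77; payment $451.77; balance $0.00
Total interest: $169.00 + $169.00 + $169.00 + $169.00 + $169.00 + $169.00 + $169.00 + $169.00 + $169.00 + $169.00 = $1,690.00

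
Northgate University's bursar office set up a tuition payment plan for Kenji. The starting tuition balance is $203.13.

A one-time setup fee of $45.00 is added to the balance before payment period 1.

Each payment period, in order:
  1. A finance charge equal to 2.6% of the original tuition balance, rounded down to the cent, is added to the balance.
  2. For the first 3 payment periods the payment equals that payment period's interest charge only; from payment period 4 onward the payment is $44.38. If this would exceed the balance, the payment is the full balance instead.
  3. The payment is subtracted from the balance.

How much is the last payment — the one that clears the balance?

Payment period 1: opening $248.13; interest $5.28 → $253.41; payment $5.28; balance $248.13
Payment period 2: opening $248.13; interest $5.28 → $253.41; payment $5.28; balance $248.13
Payment period 3: opening $248.13; interest $5.28 → $253.41; payment $5.28; balance $248.13
Payment period 4: opening $248.13; interest $5.28 → $253.41; payment $44.38; balance $209.03
Payment period 5: opening $209.03; interest $5.28 → $214.31; payment $44.38; balance $169.93
Payment period 6: opening $169.93; interest $5.28 → $175.21; payment $44.38; balance $130.83
Payment period 7: opening $130.83; interest $5.28 → $136.11; payment $44.38; balance $91.73
Payment period 8: opening $91.73; interest $5.28 → $97.01; payment $44.38; balance $52.63
Payment period 9: opening $52.63; interest $5.28 → $57.91; payment $44.38; balance $13.53
Payment period 10: opening $13.53; interest $5.28 → $18.81; payment $18.81; balance $0.00

$18.81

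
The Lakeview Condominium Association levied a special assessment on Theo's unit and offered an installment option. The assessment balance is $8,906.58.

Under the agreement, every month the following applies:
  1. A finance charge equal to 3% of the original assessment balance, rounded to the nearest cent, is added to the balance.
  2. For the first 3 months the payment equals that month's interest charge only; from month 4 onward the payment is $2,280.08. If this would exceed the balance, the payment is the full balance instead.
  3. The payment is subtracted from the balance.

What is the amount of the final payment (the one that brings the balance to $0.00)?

$1,122.26

# | Opening | Interest | Payment | End bal
1 | $8,906.58 | $267.20 | $267.20 | $8,906.58
2 | $8,906.58 | $267.20 | $267.20 | $8,906.58
3 | $8,906.58 | $267.20 | $267.20 | $8,906.58
4 | $8,906.58 | $267.20 | $2,280.08 | $6,893.70
5 | $6,893.70 | $267.20 | $2,280.08 | $4,880.82
6 | $4,880.82 | $267.20 | $2,280.08 | $2,867.94
7 | $2,867.94 | $267.20 | $2,280.08 | $855.06
8 | $855.06 | $267.20 | $1,122.26 | $0.00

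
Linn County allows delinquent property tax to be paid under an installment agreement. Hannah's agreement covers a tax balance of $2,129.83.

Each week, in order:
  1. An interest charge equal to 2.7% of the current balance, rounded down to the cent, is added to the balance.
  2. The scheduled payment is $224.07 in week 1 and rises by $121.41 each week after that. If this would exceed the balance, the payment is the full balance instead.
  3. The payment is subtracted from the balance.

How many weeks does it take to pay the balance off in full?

6

Week 1: $2,129.83 +$57.50 interest = $2,187.33; pay $224.07 → $1,963.26
Week 2: $1,963.26 +$53.00 interest = $2,016.26; pay $345.48 → $1,670.78
Week 3: $1,670.78 +$45.11 interest = $1,715.89; pay $466.89 → $1,249.00
Week 4: $1,249.00 +$33.72 interest = $1,282.72; pay $588.30 → $694.42
Week 5: $694.42 +$18.74 interest = $713.16; pay $709.71 → $3.45
Week 6: $3.45 +$0.09 interest = $3.54; pay $3.54 → $0.00
Balance reaches $0.00 in week 6.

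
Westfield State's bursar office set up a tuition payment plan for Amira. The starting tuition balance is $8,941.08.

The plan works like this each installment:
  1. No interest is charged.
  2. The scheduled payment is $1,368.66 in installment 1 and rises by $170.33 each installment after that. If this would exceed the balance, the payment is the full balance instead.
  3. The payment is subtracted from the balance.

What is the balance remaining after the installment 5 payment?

# | Opening | Payment | End bal
1 | $8,941.08 | $1,368.66 | $7,572.42
2 | $7,572.42 | $1,538.99 | $6,033.43
3 | $6,033.43 | $1,709.32 | $4,324.11
4 | $4,324.11 | $1,879.65 | $2,444.46
5 | $2,444.46 | $2,049.98 | $394.48

$394.48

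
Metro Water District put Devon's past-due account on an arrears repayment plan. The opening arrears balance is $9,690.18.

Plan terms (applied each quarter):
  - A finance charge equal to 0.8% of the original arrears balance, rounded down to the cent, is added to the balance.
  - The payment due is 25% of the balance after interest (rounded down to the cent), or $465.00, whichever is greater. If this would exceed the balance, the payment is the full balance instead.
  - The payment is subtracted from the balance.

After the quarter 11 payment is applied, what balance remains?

$0.00

Quarter 1: $9,690.18 +$77.52 interest = $9,767.70; pay $2,441.92 → $7,325.78
Quarter 2: $7,325.78 +$77.52 interest = $7,403.30; pay $1,850.82 → $5,552.48
Quarter 3: $5,552.48 +$77.52 interest = $5,630.00; pay $1,407.50 → $4,222.50
Quarter 4: $4,222.50 +$77.52 interest = $4,300.02; pay $1,075.00 → $3,225.02
Quarter 5: $3,225.02 +$77.52 interest = $3,302.54; pay $825.63 → $2,476.91
Quarter 6: $2,476.91 +$77.52 interest = $2,554.43; pay $638.60 → $1,915.83
Quarter 7: $1,915.83 +$77.52 interest = $1,993.35; pay $498.33 → $1,495.02
Quarter 8: $1,495.02 +$77.52 interest = $1,572.54; pay $465.00 → $1,107.54
Quarter 9: $1,107.54 +$77.52 interest = $1,185.06; pay $465.00 → $720.06
Quarter 10: $720.06 +$77.52 interest = $797.58; pay $465.00 → $332.58
Quarter 11: $332.58 +$77.52 interest = $410.10; pay $410.10 → $0.00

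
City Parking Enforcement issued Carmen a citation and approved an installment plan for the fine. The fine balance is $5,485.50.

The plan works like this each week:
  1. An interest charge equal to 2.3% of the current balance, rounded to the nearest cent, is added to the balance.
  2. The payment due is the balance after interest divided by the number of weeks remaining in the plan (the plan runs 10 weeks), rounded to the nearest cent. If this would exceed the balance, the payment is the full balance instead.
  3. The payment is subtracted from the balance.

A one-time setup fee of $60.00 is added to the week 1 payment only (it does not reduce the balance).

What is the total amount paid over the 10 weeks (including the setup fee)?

$6,289.57

# | Opening | Interest | Payment | Fee | End bal
1 | $5,485.50 | $126.17 | $561.17 | $60.00 | $5,050.50
2 | $5,050.50 | $116.16 | $574.07 | — | $4,592.59
3 | $4,592.59 | $105.63 | $587.28 | — | $4,110.94
4 | $4,110.94 | $94.55 | $600.78 | — | $3,604.71
5 | $3,604.71 | $82.91 | $614.60 | — | $3,073.02
6 | $3,073.02 | $70.68 | $628.74 | — | $2,514.96
7 | $2,514.96 | $57.84 | $643.20 | — | $1,929.60
8 | $1,929.60 | $44.38 | $657.99 | — | $1,315.99
9 | $1,315.99 | $30.27 | $673.13 | — | $673.13
10 | $673.13 | $15.48 | $688.61 | — | $0.00
Total paid: $6,289.57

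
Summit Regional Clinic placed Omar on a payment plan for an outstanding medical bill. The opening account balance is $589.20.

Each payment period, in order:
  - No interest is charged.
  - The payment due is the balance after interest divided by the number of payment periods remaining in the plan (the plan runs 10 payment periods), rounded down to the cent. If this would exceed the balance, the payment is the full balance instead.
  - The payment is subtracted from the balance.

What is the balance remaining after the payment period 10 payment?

Payment period 1: $589.20 − $58.92 → $530.28
Payment period 2: $530.28 − $58.92 → $471.36
Payment period 3: $471.36 − $58.92 → $412.44
Payment period 4: $412.44 − $58.92 → $353.52
Payment period 5: $353.52 − $58.92 → $294.60
Payment period 6: $294.60 − $58.92 → $235.68
Payment period 7: $235.68 − $58.92 → $176.76
Payment period 8: $176.76 − $58.92 → $117.84
Payment period 9: $117.84 − $58.92 → $58.92
Payment period 10: $58.92 − $58.92 → $0.00

$0.00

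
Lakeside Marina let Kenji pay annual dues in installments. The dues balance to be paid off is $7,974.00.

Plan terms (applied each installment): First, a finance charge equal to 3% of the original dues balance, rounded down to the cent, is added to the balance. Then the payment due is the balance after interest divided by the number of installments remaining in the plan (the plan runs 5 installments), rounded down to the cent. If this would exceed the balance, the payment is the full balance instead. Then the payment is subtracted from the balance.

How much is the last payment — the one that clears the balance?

Installment 1: $7,974.00 +$239.22 interest = $8,213.22; pay $1,642.64 → $6,570.58
Installment 2: $6,570.58 +$239.22 interest = $6,809.80; pay $1,702.45 → $5,107.35
Installment 3: $5,107.35 +$239.22 interest = $5,346.57; pay $1,782.19 → $3,564.38
Installment 4: $3,564.38 +$239.22 interest = $3,803.60; pay $1,901.80 → $1,901.80
Installment 5: $1,901.80 +$239.22 interest = $2,141.02; pay $2,141.02 → $0.00

$2,141.02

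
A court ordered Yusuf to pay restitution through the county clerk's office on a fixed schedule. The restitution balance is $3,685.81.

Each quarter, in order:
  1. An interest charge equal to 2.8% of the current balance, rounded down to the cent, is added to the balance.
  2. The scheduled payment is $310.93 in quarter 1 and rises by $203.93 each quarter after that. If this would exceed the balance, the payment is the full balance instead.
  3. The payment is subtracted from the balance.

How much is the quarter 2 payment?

Quarter 1: opening $3,685.81; interest $103.20 → $3,789.01; payment $310.93; balance $3,478.08
Quarter 2: opening $3,478.08; interest $97.38 → $3,575.46; payment $514.86; balance $3,060.60

$514.86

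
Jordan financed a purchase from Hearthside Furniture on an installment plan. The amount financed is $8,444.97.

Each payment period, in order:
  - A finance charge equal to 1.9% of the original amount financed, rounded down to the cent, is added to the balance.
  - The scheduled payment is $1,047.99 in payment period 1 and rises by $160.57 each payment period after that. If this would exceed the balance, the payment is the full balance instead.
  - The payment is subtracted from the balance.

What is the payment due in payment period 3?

Payment period 1: $8,444.97 +$160.45 interest = $8,605.42; pay $1,047.99 → $7,557.43
Payment period 2: $7,557.43 +$160.45 interest = $7,717.88; pay $1,208.56 → $6,509.32
Payment period 3: $6,509.32 +$160.45 interest = $6,669.77; pay $1,369.13 → $5,300.64

$1,369.13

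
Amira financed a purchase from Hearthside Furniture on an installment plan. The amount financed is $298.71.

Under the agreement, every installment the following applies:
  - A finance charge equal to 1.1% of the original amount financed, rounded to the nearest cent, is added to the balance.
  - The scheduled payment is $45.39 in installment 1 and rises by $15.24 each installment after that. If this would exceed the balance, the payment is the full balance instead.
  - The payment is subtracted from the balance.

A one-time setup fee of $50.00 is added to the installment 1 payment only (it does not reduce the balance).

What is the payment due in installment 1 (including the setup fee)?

# | Opening | Interest | Payment | Fee | End bal
1 | $298.71 | $3.29 | $45.39 | $50.00 | $256.61

$95.39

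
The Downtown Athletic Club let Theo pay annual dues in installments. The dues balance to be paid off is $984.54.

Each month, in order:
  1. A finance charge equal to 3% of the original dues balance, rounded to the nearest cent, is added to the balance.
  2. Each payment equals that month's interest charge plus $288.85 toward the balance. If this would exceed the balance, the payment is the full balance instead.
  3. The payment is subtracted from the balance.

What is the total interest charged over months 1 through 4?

# | Opening | Interest | Payment | End bal
1 | $984.54 | $29.54 | $318.39 | $695.69
2 | $695.69 | $29.54 | $318.39 | $406.84
3 | $406.84 | $29.54 | $318.39 | $117.99
4 | $117.99 | $29.54 | $147.53 | $0.00
Total interest: $29.54 + $29.54 + $29.54 + $29.54 = $118.16

$118.16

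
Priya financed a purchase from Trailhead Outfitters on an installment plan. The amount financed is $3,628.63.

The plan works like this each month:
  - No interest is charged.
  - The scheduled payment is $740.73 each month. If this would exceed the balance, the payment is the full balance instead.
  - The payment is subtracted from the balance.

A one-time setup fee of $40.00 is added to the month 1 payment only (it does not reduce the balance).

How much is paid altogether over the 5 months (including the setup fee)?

$3,668.63

Month 1: $3,628.63 − $740.73 (+ $40.00 fee) → $2,887.90
Month 2: $2,887.90 − $740.73 → $2,147.17
Month 3: $2,147.17 − $740.73 → $1,406.44
Month 4: $1,406.44 − $740.73 → $665.71
Month 5: $665.71 − $665.71 → $0.00
Total paid: $3,668.63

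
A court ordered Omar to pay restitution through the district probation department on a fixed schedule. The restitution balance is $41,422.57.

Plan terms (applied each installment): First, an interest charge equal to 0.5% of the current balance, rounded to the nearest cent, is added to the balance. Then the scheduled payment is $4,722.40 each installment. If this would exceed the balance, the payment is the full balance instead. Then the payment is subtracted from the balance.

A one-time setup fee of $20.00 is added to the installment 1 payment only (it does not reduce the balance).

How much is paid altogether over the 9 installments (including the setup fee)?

Installment 1: $41,422.57 +$207.11 interest = $41,629.68; pay $4,722.40 (+ $20.00 fee) → $36,907.28
Installment 2: $36,907.28 +$184.54 interest = $37,091.82; pay $4,722.40 → $32,369.42
Installment 3: $32,369.42 +$161.85 interest = $32,531.27; pay $4,722.40 → $27,808.87
Installment 4: $27,808.87 +$139.04 interest = $27,947.91; pay $4,722.40 → $23,225.51
Installment 5: $23,225.51 +$116.13 interest = $23,341.64; pay $4,722.40 → $18,619.24
Installment 6: $18,619.24 +$93.10 interest = $18,712.34; pay $4,722.40 → $13,989.94
Installment 7: $13,989.94 +$69.95 interest = $14,059.89; pay $4,722.40 → $9,337.49
Installment 8: $9,337.49 +$46.69 interest = $9,384.18; pay $4,722.40 → $4,661.78
Installment 9: $4,661.78 +$23.31 interest = $4,685.09; pay $4,685.09 → $0.00
Total paid: $42,484.29

$42,484.29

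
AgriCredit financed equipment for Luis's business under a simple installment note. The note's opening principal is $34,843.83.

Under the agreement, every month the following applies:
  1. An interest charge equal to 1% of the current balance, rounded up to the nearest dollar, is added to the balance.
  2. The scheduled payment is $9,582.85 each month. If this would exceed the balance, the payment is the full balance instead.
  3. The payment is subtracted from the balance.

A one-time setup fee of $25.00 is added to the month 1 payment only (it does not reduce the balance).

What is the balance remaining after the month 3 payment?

$6,864.28

Month 1: opening $34,843.83; interest $349.00 → $35,192.83; payment $9,582.85 (+ $25.00 fee); balance $25,609.98
Month 2: opening $25,609.98; interest $257.00 → $25,866.98; payment $9,582.85; balance $16,284.13
Month 3: opening $16,284.13; interest $163.00 → $16,447.13; payment $9,582.85; balance $6,864.28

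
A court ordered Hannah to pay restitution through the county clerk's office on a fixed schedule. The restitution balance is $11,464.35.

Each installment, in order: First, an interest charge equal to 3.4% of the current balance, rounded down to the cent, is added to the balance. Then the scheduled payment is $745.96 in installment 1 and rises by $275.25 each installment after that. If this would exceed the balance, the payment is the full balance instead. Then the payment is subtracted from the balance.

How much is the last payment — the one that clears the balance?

$2,670.52

# | Opening | Interest | Payment | End bal
1 | $11,464.35 | $389.78 | $745.96 | $11,108.17
2 | $11,108.17 | $377.67 | $1,021.21 | $10,464.63
3 | $10,464.63 | $355.79 | $1,296.46 | $9,523.96
4 | $9,523.96 | $323.81 | $1,571.71 | $8,276.06
5 | $8,276.06 | $281.38 | $1,846.96 | $6,710.48
6 | $6,710.48 | $228.15 | $2,122.21 | $4,816.42
7 | $4,816.42 | $163.75 | $2,397.46 | $2,582.71
8 | $2,582.71 | $87.81 | $2,670.52 | $0.00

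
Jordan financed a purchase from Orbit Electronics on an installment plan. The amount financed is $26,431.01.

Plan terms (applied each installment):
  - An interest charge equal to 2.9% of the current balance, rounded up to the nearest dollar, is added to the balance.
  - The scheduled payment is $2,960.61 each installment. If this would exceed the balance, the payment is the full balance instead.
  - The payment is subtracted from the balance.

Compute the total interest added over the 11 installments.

Installment 1: opening $26,431.01; interest $767.00 → $27,198.01; payment $2,960.61; balance $24,237.40
Installment 2: opening $24,237.40; interest $703.00 → $24,940.40; payment $2,960.61; balance $21,979.79
Installment 3: opening $21,979.79; interest $638.00 → $22,617.79; payment $2,960.61; balance $19,657.18
Installment 4: opening $19,657.18; interest $571.00 → $20,228.18; payment $2,960.61; balance $17,267.57
Installment 5: opening $17,267.57; interest $501.00 → $17,768.57; payment $2,960.61; balance $14,807.96
Installment 6: opening $14,807.96; interest $430.00 → $15,237.96; payment $2,960.61; balance $12,277.35
Installment 7: opening $12,277.35; interest $357.00 → $12,634.35; payment $2,960.61; balance $9,673.74
Installment 8: opening $9,673.74; interest $281.00 → $9,954.74; payment $2,960.61; balance $6,994.13
Installment 9: opening $6,994.13; interest $203.00 → $7,197.13; payment $2,960.61; balance $4,236.52
Installment 10: opening $4,236.52; interest $123.00 → $4,359.52; payment $2,960.61; balance $1,398.91
Installment 11: opening $1,398.91; interest $41.00 → $1,439.91; payment $1,439.91; balance $0.00
Total interest: $767.00 + $703.00 + $638.00 + $571.00 + $501.00 + $430.00 + $357.00 + $281.00 + $203.00 + $123.00 + $41.00 = $4,615.00

$4,615.00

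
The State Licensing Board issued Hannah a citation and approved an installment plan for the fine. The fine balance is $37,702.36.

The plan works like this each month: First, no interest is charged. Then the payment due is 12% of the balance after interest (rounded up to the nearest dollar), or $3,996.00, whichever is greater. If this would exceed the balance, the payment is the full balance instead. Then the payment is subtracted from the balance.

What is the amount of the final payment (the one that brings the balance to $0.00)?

$1,209.36

Month 1: $37,702.36 − $4,525.00 → $33,177.36
Month 2: $33,177.36 − $3,996.00 → $29,181.36
Month 3: $29,181.36 − $3,996.00 → $25,185.36
Month 4: $25,185.36 − $3,996.00 → $21,189.36
Month 5: $21,189.36 − $3,996.00 → $17,193.36
Month 6: $17,193.36 − $3,996.00 → $13,197.36
Month 7: $13,197.36 − $3,996.00 → $9,201.36
Month 8: $9,201.36 − $3,996.00 → $5,205.36
Month 9: $5,205.36 − $3,996.00 → $1,209.36
Month 10: $1,209.36 − $1,209.36 → $0.00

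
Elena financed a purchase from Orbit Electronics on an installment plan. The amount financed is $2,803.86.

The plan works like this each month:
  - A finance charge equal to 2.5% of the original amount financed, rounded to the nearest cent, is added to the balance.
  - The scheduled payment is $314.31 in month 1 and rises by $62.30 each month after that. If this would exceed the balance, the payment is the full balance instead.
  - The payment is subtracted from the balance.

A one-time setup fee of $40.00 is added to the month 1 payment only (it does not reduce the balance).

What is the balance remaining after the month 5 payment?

Month 1: $2,803.86 +$70.10 interest = $2,873.96; pay $314.31 (+ $40.00 fee) → $2,559.65
Month 2: $2,559.65 +$70.10 interest = $2,629.75; pay $376.61 → $2,253.14
Month 3: $2,253.14 +$70.10 interest = $2,323.24; pay $438.91 → $1,884.33
Month 4: $1,884.33 +$70.10 interest = $1,954.43; pay $501.21 → $1,453.22
Month 5: $1,453.22 +$70.10 interest = $1,523.32; pay $563.51 → $959.81

$959.81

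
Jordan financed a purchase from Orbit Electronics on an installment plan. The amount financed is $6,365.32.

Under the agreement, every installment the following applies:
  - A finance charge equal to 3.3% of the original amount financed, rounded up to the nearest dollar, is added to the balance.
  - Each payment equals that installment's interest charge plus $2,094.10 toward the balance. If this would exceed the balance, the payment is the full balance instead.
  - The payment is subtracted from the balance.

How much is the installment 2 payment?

Installment 1: opening $6,365.32; interest $211.00 → $6,576.32; payment $2,305.10; balance $4,271.22
Installment 2: opening $4,271.22; interest $211.00 → $4,482.22; payment $2,305.10; balance $2,177.12

$2,305.10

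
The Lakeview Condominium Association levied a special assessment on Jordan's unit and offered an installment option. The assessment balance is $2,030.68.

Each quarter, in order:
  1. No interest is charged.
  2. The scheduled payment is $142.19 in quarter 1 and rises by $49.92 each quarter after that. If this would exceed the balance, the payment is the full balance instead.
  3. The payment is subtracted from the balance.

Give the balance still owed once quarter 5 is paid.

Quarter 1: $2,030.68 − $142.19 → $1,888.49
Quarter 2: $1,888.49 − $192.11 → $1,696.38
Quarter 3: $1,696.38 − $242.03 → $1,454.35
Quarter 4: $1,454.35 − $291.95 → $1,162.40
Quarter 5: $1,162.40 − $341.87 → $820.53

$820.53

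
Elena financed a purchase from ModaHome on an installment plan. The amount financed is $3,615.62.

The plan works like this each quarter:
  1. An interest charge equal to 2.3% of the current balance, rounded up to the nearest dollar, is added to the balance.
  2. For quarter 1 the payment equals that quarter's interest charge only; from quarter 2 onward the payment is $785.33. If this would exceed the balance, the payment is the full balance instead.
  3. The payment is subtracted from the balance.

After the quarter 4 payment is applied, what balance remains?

$1,462.63

# | Opening | Interest | Payment | End bal
1 | $3,615.62 | $84.00 | $84.00 | $3,615.62
2 | $3,615.62 | $84.00 | $785.33 | $2,914.29
3 | $2,914.29 | $68.00 | $785.33 | $2,196.96
4 | $2,196.96 | $51.00 | $785.33 | $1,462.63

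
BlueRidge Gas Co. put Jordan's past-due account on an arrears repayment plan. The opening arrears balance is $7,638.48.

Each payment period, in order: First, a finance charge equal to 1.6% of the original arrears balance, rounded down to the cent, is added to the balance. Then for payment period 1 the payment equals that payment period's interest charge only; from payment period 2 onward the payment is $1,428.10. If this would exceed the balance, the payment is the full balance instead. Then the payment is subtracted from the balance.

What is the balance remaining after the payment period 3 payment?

$5,026.70

# | Opening | Interest | Payment | End bal
1 | $7,638.48 | $122.21 | $122.21 | $7,638.48
2 | $7,638.48 | $122.21 | $1,428.10 | $6,332.59
3 | $6,332.59 | $122.21 | $1,428.10 | $5,026.70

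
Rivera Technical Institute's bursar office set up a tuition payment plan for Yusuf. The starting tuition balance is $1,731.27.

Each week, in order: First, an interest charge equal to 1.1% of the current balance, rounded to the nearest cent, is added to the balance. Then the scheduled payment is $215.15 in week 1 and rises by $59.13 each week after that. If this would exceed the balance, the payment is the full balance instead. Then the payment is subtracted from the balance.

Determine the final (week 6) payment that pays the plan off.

# | Opening | Interest | Payment | End bal
1 | $1,731.27 | $19.04 | $215.15 | $1,535.16
2 | $1,535.16 | $16.89 | $274.28 | $1,277.77
3 | $1,277.77 | $14.06 | $333.41 | $958.42
4 | $958.42 | $10.54 | $392.54 | $576.42
5 | $576.42 | $6.34 | $451.67 | $131.09
6 | $131.09 | $1.44 | $132.53 | $0.00

$132.53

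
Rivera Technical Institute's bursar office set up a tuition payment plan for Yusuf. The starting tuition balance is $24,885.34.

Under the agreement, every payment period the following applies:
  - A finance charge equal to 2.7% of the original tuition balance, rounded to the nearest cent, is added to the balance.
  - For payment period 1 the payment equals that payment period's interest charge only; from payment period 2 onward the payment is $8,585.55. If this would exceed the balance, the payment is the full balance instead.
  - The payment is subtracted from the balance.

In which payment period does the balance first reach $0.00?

5

Payment period 1: opening $24,885.34; interest $671.90 → $25,557.24; payment $671.90; balance $24,885.34
Payment period 2: opening $24,885.34; interest $671.90 → $25,557.24; payment $8,585.55; balance $16,971.69
Payment period 3: opening $16,971.69; interest $671.90 → $17,643.59; payment $8,585.55; balance $9,058.04
Payment period 4: opening $9,058.04; interest $671.90 → $9,729.94; payment $8,585.55; balance $1,144.39
Payment period 5: opening $1,144.39; interest $671.90 → $1,816.29; payment $1,816.29; balance $0.00
Balance reaches $0.00 in payment period 5.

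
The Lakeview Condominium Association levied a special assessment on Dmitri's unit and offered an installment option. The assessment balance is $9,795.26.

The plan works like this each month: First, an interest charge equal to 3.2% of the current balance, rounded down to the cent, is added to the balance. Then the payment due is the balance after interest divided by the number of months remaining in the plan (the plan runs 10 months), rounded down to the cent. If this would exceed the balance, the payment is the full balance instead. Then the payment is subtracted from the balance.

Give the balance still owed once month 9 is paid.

$1,300.57

Month 1: opening $9,795.26; interest $313.44 → $10,108.70; payment $1,010.87; balance $9,097.83
Month 2: opening $9,097.83; interest $291.13 → $9,388.96; payment $1,043.21; balance $8,345.75
Month 3: opening $8,345.75; interest $267.06 → $8,612.81; payment $1,076.60; balance $7,536.21
Month 4: opening $7,536.21; interest $241.15 → $7,777.36; payment $1,111.05; balance $6,666.31
Month 5: opening $6,666.31; interest $213.32 → $6,879.63; payment $1,146.60; balance $5,733.03
Month 6: opening $5,733.03; interest $183.45 → $5,916.48; payment $1,183.29; balance $4,733.19
Month 7: opening $4,733.19; interest $151.46 → $4,884.65; payment $1,221.16; balance $3,663.49
Month 8: opening $3,663.49; interest $117.23 → $3,780.72; payment $1,260.24; balance $2,520.48
Month 9: opening $2,520.48; interest $80.65 → $2,601.13; payment $1,300.56; balance $1,300.57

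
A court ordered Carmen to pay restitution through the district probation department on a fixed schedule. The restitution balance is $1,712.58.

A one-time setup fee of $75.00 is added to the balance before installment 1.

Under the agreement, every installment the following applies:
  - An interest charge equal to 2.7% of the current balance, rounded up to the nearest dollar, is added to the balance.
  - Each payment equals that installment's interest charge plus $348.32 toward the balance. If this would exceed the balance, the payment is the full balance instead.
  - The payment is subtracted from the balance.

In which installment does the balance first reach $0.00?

# | Opening | Interest | Payment | End bal
1 | $1,787.58 | $49.00 | $397.32 | $1,439.26
2 | $1,439.26 | $39.00 | $387.32 | $1,090.94
3 | $1,090.94 | $30.00 | $378.32 | $742.62
4 | $742.62 | $21.00 | $369.32 | $394.30
5 | $394.30 | $11.00 | $359.32 | $45.98
6 | $45.98 | $2.00 | $47.98 | $0.00
Balance reaches $0.00 in installment 6.

6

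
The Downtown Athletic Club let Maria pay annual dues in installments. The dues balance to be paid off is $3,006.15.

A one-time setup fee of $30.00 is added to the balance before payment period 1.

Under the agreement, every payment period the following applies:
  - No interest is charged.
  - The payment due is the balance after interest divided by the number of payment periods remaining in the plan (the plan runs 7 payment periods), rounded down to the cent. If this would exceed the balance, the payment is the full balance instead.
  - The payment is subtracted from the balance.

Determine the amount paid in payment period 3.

$433.73

# | Opening | Payment | End bal
1 | $3,036.15 | $433.73 | $2,602.42
2 | $2,602.42 | $433.73 | $2,168.69
3 | $2,168.69 | $433.73 | $1,734.96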